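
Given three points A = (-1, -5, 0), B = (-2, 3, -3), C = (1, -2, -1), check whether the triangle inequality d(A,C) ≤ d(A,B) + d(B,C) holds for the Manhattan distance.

d(A,B) = 1 + 8 + 3 = 12, d(B,C) = 3 + 5 + 2 = 10, d(A,C) = 2 + 3 + 1 = 6.
d(A,C) = 6 ≤ 12 + 10 = 22. Triangle inequality is satisfied.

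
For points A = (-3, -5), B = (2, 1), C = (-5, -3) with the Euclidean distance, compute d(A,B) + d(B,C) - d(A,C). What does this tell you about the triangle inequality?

d(A,B) = √(5² + 6²) = √61 ≈ 7.8102, d(B,C) = √(7² + 4²) = √65 ≈ 8.0623, d(A,C) = √(2² + 2²) = √8 ≈ 2.8284.
d(A,B) + d(B,C) - d(A,C) = 7.8102 + 8.0623 - 2.8284 = 15.8725 - 2.8284 = 13.0441 (to 4 decimal places). This is ≥ 0, so the triangle inequality holds for these points.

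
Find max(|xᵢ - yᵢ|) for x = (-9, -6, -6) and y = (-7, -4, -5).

max(|x_i - y_i|) = max(|-9 - (-7)|, |-6 - (-4)|, |-6 - (-5)|) = max(2, 2, 1) = 2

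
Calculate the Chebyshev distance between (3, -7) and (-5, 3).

max(|x_i - y_i|) = max(|3 - (-5)|, |-7 - 3|) = max(8, 10) = 10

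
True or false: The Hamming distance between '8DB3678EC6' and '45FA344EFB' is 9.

Differing positions: 1, 2, 3, 4, 5, 6, 7, 9, 10. Hamming distance = 9, so the claim is true.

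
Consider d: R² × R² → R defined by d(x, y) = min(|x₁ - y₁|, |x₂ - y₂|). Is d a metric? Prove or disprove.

No. d fails identity of indiscernibles: take x = (0, 0) and y = (0, 7). Then d(x,y) = min(|0 - 0|, |0 - 7|) = min(0, 7) = 0, yet x ≠ y.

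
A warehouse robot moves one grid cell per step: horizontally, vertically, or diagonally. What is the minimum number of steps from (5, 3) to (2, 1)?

max(|x_i - y_i|) = max(|5 - 2|, |3 - 1|) = max(3, 2) = 3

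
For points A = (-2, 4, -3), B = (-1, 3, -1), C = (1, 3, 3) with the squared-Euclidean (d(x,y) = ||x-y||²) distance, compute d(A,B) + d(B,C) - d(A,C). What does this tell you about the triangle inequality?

d(A,B) = 1² + 1² + 2² = 6, d(B,C) = 2² + 0² + 4² = 20, d(A,C) = 3² + 1² + 6² = 46.
d(A,B) + d(B,C) - d(A,C) = 6 + 20 - 46 = 26 - 46 = -20. This is < 0, so the triangle inequality FAILS for these points (squared-Euclidean is not a metric).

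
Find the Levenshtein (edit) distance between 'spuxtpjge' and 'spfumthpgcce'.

Let D[i][j] be the edit distance between the first i characters of 'spuxtpjge' and the first j characters of 'spfumthpgcce', with D[i][0] = i, D[0][j] = j, and D[i][j] = D[i-1][j-1] if the characters match, else 1 + min(D[i-1][j], D[i][j-1], D[i-1][j-1]). Filling the table (rows: prefixes of 'spuxtpjge', columns: prefixes of 'spfumthpgcce'):
     ε  s  p  f  u  m  t  h  p  g  c  c  e
  ε  0  1  2  3  4  5  6  7  8  9 10 11 12
  s  1  0  1  2  3  4  5  6  7  8  9 10 11
  p  2  1  0  1  2  3  4  5  6  7  8  9 10
  u  3  2  1  1  1  2  3  4  5  6  7  8  9
  x  4  3  2  2  2  2  3  4  5  6  7  8  9
  t  5  4  3  3  3  3  2  3  4  5  6  7  8
  p  6  5  4  4  4  4  3  3  3  4  5  6  7
  j  7  6  5  5  5  5  4  4  4  4  5  6  7
  g  8  7  6  6  6  6  5  5  5  4  5  6  7
  e  9  8  7  7  7  7  6  6  6  5  5  6  6
The bottom-right entry gives D[9][12] = 6, so no sequence of fewer than 6 edits works. Backtracking through the table gives one optimal edit sequence (6 edits):
  spuxtpjge → spfuxtpjge (ins f @3)
  spfuxtpjge → spfumtpjge (sub x→m @5)
  spfumtpjge → spfumthpjge (ins h @7)
  spfumthpjge → spfumthpgjge (ins g @9)
  spfumthpgjge → spfumthpgcge (sub j→c @10)
  spfumthpgcge → spfumthpgcce (sub g→c @11)
Edit distance = 6.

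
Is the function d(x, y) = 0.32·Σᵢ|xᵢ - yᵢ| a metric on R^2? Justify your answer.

Yes. The L1 (Manhattan) norm induces a metric on R^2, and multiplying a metric by a positive constant 0.32 > 0 preserves all four axioms: non-negativity (0.32·||x-y|| ≥ 0), identity (0.32·||x-y|| = 0 ⟺ ||x-y|| = 0 ⟺ x = y), symmetry (||x-y|| = ||y-x||), and the triangle inequality (0.32·||x-z|| ≤ 0.32·||x-y|| + 0.32·||y-z||). So d is a metric.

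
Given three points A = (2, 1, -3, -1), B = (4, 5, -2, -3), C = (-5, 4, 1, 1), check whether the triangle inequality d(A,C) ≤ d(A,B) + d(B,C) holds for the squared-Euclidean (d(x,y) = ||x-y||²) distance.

d(A,B) = 2² + 4² + 1² + 2² = 25, d(B,C) = 9² + 1² + 3² + 4² = 107, d(A,C) = 7² + 3² + 4² + 2² = 78.
d(A,C) = 78 ≤ 25 + 107 = 132. Triangle inequality is satisfied.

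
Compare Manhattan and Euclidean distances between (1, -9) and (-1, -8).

L1 = |1 - (-1)| + |-9 - (-8)| = 2 + 1 = 3
L2 = √(2² + 1²) = √5 ≈ 2.2361
L1 ≥ L2 always (equality iff movement is along one axis); L1 > L2 here.
Ratio L1/L2 = 3/√5 ≈ 1.3416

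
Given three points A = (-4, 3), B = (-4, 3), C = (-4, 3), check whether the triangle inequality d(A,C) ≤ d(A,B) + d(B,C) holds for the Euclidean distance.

d(A,B) = √(0² + 0²) = √0 = 0, d(B,C) = √(0² + 0²) = √0 = 0, d(A,C) = √(0² + 0²) = √0 = 0.
d(A,C) = 0 ≤ 0 + 0 = 0. Triangle inequality is satisfied.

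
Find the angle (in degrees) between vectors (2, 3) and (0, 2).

With u = (2, 3), v = (0, 2):
u·v = 2·0 + 3·2 = 0 + 6 = 6.
|u| = √(2² + 3²) = √13, |v| = √(0² + 2²) = √4, so |u||v| = √(13·4) = √52.
cos θ = (u·v)/(|u||v|) = 6/√52 ≈ 0.83205
θ = arccos(0.83205) ≈ 33.69°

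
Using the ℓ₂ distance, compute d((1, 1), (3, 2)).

(Σ|x_i - y_i|^2)^(1/2) = (|1 - 3|^2 + |1 - 2|^2)^(1/2)
= (2^2 + 1^2)^(1/2) = (4 + 1)^(1/2) = (5)^(1/2) ≈ 2.2361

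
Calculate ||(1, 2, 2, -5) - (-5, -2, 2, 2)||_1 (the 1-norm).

Σ|x_i - y_i| = |1 - (-5)| + |2 - (-2)| + |2 - 2| + |-5 - 2| = 6 + 4 + 0 + 7 = 17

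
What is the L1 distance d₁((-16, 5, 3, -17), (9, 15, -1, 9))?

Σ|x_i - y_i| = |-16 - 9| + |5 - 15| + |3 - (-1)| + |-17 - 9| = 25 + 10 + 4 + 26 = 65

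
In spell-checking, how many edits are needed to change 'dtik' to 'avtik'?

Let D[i][j] be the edit distance between the first i characters of 'dtik' and the first j characters of 'avtik', with D[i][0] = i, D[0][j] = j, and D[i][j] = D[i-1][j-1] if the characters match, else 1 + min(D[i-1][j], D[i][j-1], D[i-1][j-1]). Filling the table (rows: prefixes of 'dtik', columns: prefixes of 'avtik'):
     ε  a  v  t  i  k
  ε  0  1  2  3  4  5
  d  1  1  2  3  4  5
  t  2  2  2  2  3  4
  i  3  3  3  3  2  3
  k  4  4  4  4  3  2
The bottom-right entry gives D[4][5] = 2, so no sequence of fewer than 2 edits works. Backtracking through the table gives one optimal edit sequence (2 edits):
  dtik → adtik (ins a @1)
  adtik → avtik (sub d→v @2)
Edit distance = 2.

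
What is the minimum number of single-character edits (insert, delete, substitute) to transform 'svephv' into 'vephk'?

Let D[i][j] be the edit distance between the first i characters of 'svephv' and the first j characters of 'vephk', with D[i][0] = i, D[0][j] = j, and D[i][j] = D[i-1][j-1] if the characters match, else 1 + min(D[i-1][j], D[i][j-1], D[i-1][j-1]). Filling the table (rows: prefixes of 'svephv', columns: prefixes of 'vephk'):
     ε  v  e  p  h  k
  ε  0  1  2  3  4  5
  s  1  1  2  3  4  5
  v  2  1  2  3  4  5
  e  3  2  1  2  3  4
  p  4  3  2  1  2  3
  h  5  4  3  2  1  2
  v  6  5  4  3  2  2
The bottom-right entry gives D[6][5] = 2, so no sequence of fewer than 2 edits works. Backtracking through the table gives one optimal edit sequence (2 edits):
  svephv → vephv (del s @1)
  vephv → vephk (sub v→k @5)
Edit distance = 2.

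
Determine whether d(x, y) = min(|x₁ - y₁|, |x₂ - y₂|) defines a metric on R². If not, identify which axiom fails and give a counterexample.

No. d fails identity of indiscernibles: take x = (-5, 0) and y = (-5, 7). Then d(x,y) = min(|-5 - (-5)|, |0 - 7|) = min(0, 7) = 0, yet x ≠ y.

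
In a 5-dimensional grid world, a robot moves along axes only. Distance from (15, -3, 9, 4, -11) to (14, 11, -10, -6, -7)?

Σ|x_i - y_i| = |15 - 14| + |-3 - 11| + |9 - (-10)| + |4 - (-6)| + |-11 - (-7)| = 1 + 14 + 19 + 10 + 4 = 48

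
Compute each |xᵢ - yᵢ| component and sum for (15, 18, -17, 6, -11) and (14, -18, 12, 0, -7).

Σ|x_i - y_i| = |15 - 14| + |18 - (-18)| + |-17 - 12| + |6 - 0| + |-11 - (-7)| = 1 + 36 + 29 + 6 + 4 = 76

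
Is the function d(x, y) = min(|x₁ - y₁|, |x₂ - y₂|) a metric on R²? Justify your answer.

No. d fails identity of indiscernibles: take x = (-5, 0) and y = (-5, 9). Then d(x,y) = min(|-5 - (-5)|, |0 - 9|) = min(0, 9) = 0, yet x ≠ y.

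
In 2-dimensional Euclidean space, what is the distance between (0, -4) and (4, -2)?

√(Σ(x_i - y_i)²) = √((0 - 4)² + (-4 - (-2))²)
= √((-4)² + (-2)²) = √(16 + 4) = √20 ≈ 4.4721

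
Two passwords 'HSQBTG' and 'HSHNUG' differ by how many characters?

Differing positions: 3, 4, 5. Hamming distance = 3.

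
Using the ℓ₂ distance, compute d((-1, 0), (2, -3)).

(Σ|x_i - y_i|^2)^(1/2) = (|-1 - 2|^2 + |0 - (-3)|^2)^(1/2)
= (3^2 + 3^2)^(1/2) = (9 + 9)^(1/2) = (18)^(1/2) ≈ 4.2426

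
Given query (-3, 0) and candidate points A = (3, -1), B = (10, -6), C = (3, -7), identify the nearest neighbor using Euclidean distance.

Distances: d(A) ≈ 6.0828, d(B) ≈ 14.3178, d(C) ≈ 9.2195. Nearest: A = (3, -1) with distance 6.0828.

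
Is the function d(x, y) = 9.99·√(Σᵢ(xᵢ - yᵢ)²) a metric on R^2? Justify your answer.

Yes. The L2 (Euclidean) norm induces a metric on R^2, and multiplying a metric by a positive constant 9.99 > 0 preserves all four axioms: non-negativity (9.99·||x-y|| ≥ 0), identity (9.99·||x-y|| = 0 ⟺ ||x-y|| = 0 ⟺ x = y), symmetry (||x-y|| = ||y-x||), and the triangle inequality (9.99·||x-z|| ≤ 9.99·||x-y|| + 9.99·||y-z||). So d is a metric.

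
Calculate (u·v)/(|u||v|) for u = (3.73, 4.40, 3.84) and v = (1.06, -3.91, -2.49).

With u = (3.73, 4.40, 3.84), v = (1.06, -3.91, -2.49):
u·v = 3.73·1.06 + 4.4·(-3.91) + 3.84·(-2.49) = 3.9538 + (-17.204) + (-9.5616) = -22.8118.
|u| = √(3.73² + 4.4² + 3.84²) = √(13.9129 + 19.36 + 14.7456) = √48.0185, |v| = √(1.06² + (-3.91)² + (-2.49)²) = √(1.1236 + 15.2881 + 6.2001) = √22.6118.
cos θ = (u·v)/(|u||v|) = -22.8118/(√48.0185·√22.6118) ≈ -0.6923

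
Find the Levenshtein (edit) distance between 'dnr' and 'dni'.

Let D[i][j] be the edit distance between the first i characters of 'dnr' and the first j characters of 'dni', with D[i][0] = i, D[0][j] = j, and D[i][j] = D[i-1][j-1] if the characters match, else 1 + min(D[i-1][j], D[i][j-1], D[i-1][j-1]). Filling the table (rows: prefixes of 'dnr', columns: prefixes of 'dni'):
     ε  d  n  i
  ε  0  1  2  3
  d  1  0  1  2
  n  2  1  0  1
  r  3  2  1  1
The bottom-right entry gives D[3][3] = 1, so no sequence of fewer than 1 edit works. Backtracking through the table gives one optimal edit sequence (1 edit):
  dnr → dni (sub r→i @3)
Edit distance = 1.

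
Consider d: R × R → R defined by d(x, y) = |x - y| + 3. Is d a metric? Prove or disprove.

No. d fails identity of indiscernibles (specifically d(x,x) = 0): d(-7, -7) = |-7 - (-7)| + 3 = 0 + 3 = 3 ≠ 0.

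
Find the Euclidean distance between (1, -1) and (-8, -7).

√(Σ(x_i - y_i)²) = √((1 - (-8))² + (-1 - (-7))²)
= √(9² + 6²) = √(81 + 36) = √117 ≈ 10.8167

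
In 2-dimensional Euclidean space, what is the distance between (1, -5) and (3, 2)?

√(Σ(x_i - y_i)²) = √((1 - 3)² + (-5 - 2)²)
= √((-2)² + (-7)²) = √(4 + 49) = √53 ≈ 7.2801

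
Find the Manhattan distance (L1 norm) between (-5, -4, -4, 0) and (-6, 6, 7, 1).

Σ|x_i - y_i| = |-5 - (-6)| + |-4 - 6| + |-4 - 7| + |0 - 1| = 1 + 10 + 11 + 1 = 23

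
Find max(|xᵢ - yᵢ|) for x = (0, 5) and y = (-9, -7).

max(|x_i - y_i|) = max(|0 - (-9)|, |5 - (-7)|) = max(9, 12) = 12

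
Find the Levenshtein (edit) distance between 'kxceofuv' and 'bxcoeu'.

Let D[i][j] be the edit distance between the first i characters of 'kxceofuv' and the first j characters of 'bxcoeu', with D[i][0] = i, D[0][j] = j, and D[i][j] = D[i-1][j-1] if the characters match, else 1 + min(D[i-1][j], D[i][j-1], D[i-1][j-1]). Filling the table (rows: prefixes of 'kxceofuv', columns: prefixes of 'bxcoeu'):
     ε  b  x  c  o  e  u
  ε  0  1  2  3  4  5  6
  k  1  1  2  3  4  5  6
  x  2  2  1  2  3  4  5
  c  3  3  2  1  2  3  4
  e  4  4  3  2  2  2  3
  o  5  5  4  3  2  3  3
  f  6  6  5  4  3  3  4
  u  7  7  6  5  4  4  3
  v  8  8  7  6  5  5  4
The bottom-right entry gives D[8][6] = 4, so no sequence of fewer than 4 edits works. Backtracking through the table gives one optimal edit sequence (4 edits):
  kxceofuv → bxceofuv (sub k→b @1)
  bxceofuv → bxcofuv (del e @4)
  bxcofuv → bxcoeuv (sub f→e @5)
  bxcoeuv → bxcoeu (del v @7)
Edit distance = 4.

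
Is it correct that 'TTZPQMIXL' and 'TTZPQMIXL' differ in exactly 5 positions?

Differing positions: none. Hamming distance = 0, so the claim that d_H = 5 is false.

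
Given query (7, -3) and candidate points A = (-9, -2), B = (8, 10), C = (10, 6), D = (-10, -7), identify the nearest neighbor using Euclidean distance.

Distances: d(A) ≈ 16.0312, d(B) ≈ 13.0384, d(C) ≈ 9.4868, d(D) ≈ 17.4642. Nearest: C = (10, 6) with distance 9.4868.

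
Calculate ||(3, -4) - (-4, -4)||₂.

√(Σ(x_i - y_i)²) = √((3 - (-4))² + (-4 - (-4))²)
= √(7² + 0²) = √(49 + 0) = √49 = 7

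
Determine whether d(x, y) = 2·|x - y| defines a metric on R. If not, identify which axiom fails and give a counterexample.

Yes. Since |x - y| is a metric on R and 2 > 0, the positive scalar multiple 2·|x - y| is also a metric: scaling by a positive constant preserves non-negativity, identity (d=0 ⟺ |x-y|=0 ⟺ x=y), symmetry, and the triangle inequality.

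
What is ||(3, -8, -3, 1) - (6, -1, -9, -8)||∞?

max(|x_i - y_i|) = max(|3 - 6|, |-8 - (-1)|, |-3 - (-9)|, |1 - (-8)|) = max(3, 7, 6, 9) = 9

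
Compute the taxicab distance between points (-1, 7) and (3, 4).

Σ|x_i - y_i| = |-1 - 3| + |7 - 4| = 4 + 3 = 7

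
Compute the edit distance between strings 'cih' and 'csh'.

Let D[i][j] be the edit distance between the first i characters of 'cih' and the first j characters of 'csh', with D[i][0] = i, D[0][j] = j, and D[i][j] = D[i-1][j-1] if the characters match, else 1 + min(D[i-1][j], D[i][j-1], D[i-1][j-1]). Filling the table (rows: prefixes of 'cih', columns: prefixes of 'csh'):
     ε  c  s  h
  ε  0  1  2  3
  c  1  0  1  2
  i  2  1  1  2
  h  3  2  2  1
The bottom-right entry gives D[3][3] = 1, so no sequence of fewer than 1 edit works. Backtracking through the table gives one optimal edit sequence (1 edit):
  cih → csh (sub i→s @2)
Edit distance = 1.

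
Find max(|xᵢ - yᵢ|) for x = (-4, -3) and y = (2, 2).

max(|x_i - y_i|) = max(|-4 - 2|, |-3 - 2|) = max(6, 5) = 6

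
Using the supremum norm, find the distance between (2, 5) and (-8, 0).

max(|x_i - y_i|) = max(|2 - (-8)|, |5 - 0|) = max(10, 5) = 10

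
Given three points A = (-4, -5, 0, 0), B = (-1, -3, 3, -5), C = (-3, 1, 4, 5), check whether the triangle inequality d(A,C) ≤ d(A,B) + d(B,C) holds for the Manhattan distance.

d(A,B) = 3 + 2 + 3 + 5 = 13, d(B,C) = 2 + 4 + 1 + 10 = 17, d(A,C) = 1 + 6 + 4 + 5 = 16.
d(A,C) = 16 ≤ 13 + 17 = 30. Triangle inequality is satisfied.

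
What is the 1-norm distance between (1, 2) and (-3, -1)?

Σ|x_i - y_i| = |1 - (-3)| + |2 - (-1)| = 4 + 3 = 7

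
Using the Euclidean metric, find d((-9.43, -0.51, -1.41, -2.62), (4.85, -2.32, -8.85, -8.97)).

√(Σ(x_i - y_i)²) = √((-9.43 - 4.85)² + (-0.51 - (-2.32))² + (-1.41 - (-8.85))² + (-2.62 - (-8.97))²)
= √((-14.28)² + 1.81² + 7.44² + 6.35²) = √(203.9184 + 3.2761 + 55.3536 + 40.3225) = √302.8706 ≈ 17.4032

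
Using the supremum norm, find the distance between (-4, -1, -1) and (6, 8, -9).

max(|x_i - y_i|) = max(|-4 - 6|, |-1 - 8|, |-1 - (-9)|) = max(10, 9, 8) = 10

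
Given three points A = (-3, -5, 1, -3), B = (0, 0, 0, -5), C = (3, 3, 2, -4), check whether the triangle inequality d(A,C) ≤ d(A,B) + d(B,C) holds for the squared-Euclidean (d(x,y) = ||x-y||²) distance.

d(A,B) = 3² + 5² + 1² + 2² = 39, d(B,C) = 3² + 3² + 2² + 1² = 23, d(A,C) = 6² + 8² + 1² + 1² = 102.
d(A,C) = 102 > 39 + 23 = 62. Triangle inequality is VIOLATED. (Squared-Euclidean is not a metric — this is a counterexample.)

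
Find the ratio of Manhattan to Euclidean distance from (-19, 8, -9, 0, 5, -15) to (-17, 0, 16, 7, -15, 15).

L1 = |-19 - (-17)| + |8 - 0| + |-9 - 16| + |0 - 7| + |5 - (-15)| + |-15 - 15| = 2 + 8 + 25 + 7 + 20 + 30 = 92
L2 = √(2² + 8² + 25² + 7² + 20² + 30²) = √2042 ≈ 45.1885
L1 ≥ L2 always (equality iff movement is along one axis); L1 > L2 here.
Ratio L1/L2 = 92/√2042 ≈ 2.0359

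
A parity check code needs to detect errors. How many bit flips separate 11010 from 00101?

Differing positions: 1, 2, 3, 4, 5. Hamming distance = 5.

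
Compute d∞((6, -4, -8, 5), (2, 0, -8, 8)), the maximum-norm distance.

max(|x_i - y_i|) = max(|6 - 2|, |-4 - 0|, |-8 - (-8)|, |5 - 8|) = max(4, 4, 0, 3) = 4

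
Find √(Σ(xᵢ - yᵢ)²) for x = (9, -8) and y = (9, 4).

√(Σ(x_i - y_i)²) = √((9 - 9)² + (-8 - 4)²)
= √(0² + (-12)²) = √(0 + 144) = √144 = 12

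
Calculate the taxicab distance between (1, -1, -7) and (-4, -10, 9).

Σ|x_i - y_i| = |1 - (-4)| + |-1 - (-10)| + |-7 - 9| = 5 + 9 + 16 = 30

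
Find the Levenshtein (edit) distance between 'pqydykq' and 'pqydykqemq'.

Let D[i][j] be the edit distance between the first i characters of 'pqydykq' and the first j characters of 'pqydykqemq', with D[i][0] = i, D[0][j] = j, and D[i][j] = D[i-1][j-1] if the characters match, else 1 + min(D[i-1][j], D[i][j-1], D[i-1][j-1]). Filling the table (rows: prefixes of 'pqydykq', columns: prefixes of 'pqydykqemq'):
     ε  p  q  y  d  y  k  q  e  m  q
  ε  0  1  2  3  4  5  6  7  8  9 10
  p  1  0  1  2  3  4  5  6  7  8  9
  q  2  1  0  1  2  3  4  5  6  7  8
  y  3  2  1  0  1  2  3  4  5  6  7
  d  4  3  2  1  0  1  2  3  4  5  6
  y  5  4  3  2  1  0  1  2  3  4  5
  k  6  5  4  3  2  1  0  1  2  3  4
  q  7  6  5  4  3  2  1  0  1  2  3
The bottom-right entry gives D[7][10] = 3, so no sequence of fewer than 3 edits works. Backtracking through the table gives one optimal edit sequence (3 edits):
  pqydykq → pqydykqq (ins q @7)
  pqydykqq → pqydykqeq (ins e @8)
  pqydykqeq → pqydykqemq (ins m @9)
Edit distance = 3.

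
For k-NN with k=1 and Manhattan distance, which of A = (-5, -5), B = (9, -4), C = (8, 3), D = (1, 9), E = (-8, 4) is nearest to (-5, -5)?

Distances: d(A) = 0, d(B) = 15, d(C) = 21, d(D) = 20, d(E) = 12. Nearest: A = (-5, -5) with distance 0.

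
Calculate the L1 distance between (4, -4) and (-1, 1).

Σ|x_i - y_i| = |4 - (-1)| + |-4 - 1| = 5 + 5 = 10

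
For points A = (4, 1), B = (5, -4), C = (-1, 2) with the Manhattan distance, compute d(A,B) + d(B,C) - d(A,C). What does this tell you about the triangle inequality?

d(A,B) = 1 + 5 = 6, d(B,C) = 6 + 6 = 12, d(A,C) = 5 + 1 = 6.
d(A,B) + d(B,C) - d(A,C) = 6 + 12 - 6 = 18 - 6 = 12. This is ≥ 0, so the triangle inequality holds for these points.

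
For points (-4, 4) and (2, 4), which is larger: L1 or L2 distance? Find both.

L1 = |-4 - 2| + |4 - 4| = 6 + 0 = 6
L2 = √(6² + 0²) = √36 = 6
L1 ≥ L2 always (equality iff movement is along one axis); L1 = L2 here (movement is along a single axis).
Ratio L1/L2 = 6/6 = 1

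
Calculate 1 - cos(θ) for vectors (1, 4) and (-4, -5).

With u = (1, 4), v = (-4, -5):
u·v = 1·(-4) + 4·(-5) = (-4) + (-20) = -24.
|u| = √(1² + 4²) = √17, |v| = √((-4)² + (-5)²) = √41, so |u||v| = √(17·41) = √697.
cos θ = (u·v)/(|u||v|) = -24/√697 ≈ -0.9091
Cosine distance = 1 - cos θ ≈ 1 - (-0.9091) = 1.9091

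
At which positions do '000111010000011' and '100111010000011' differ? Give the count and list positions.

Differing positions: 1. Hamming distance = 1.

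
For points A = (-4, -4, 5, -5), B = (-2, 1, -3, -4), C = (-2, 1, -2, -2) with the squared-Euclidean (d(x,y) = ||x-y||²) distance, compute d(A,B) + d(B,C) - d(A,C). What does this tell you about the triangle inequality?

d(A,B) = 2² + 5² + 8² + 1² = 94, d(B,C) = 0² + 0² + 1² + 2² = 5, d(A,C) = 2² + 5² + 7² + 3² = 87.
d(A,B) + d(B,C) - d(A,C) = 94 + 5 - 87 = 99 - 87 = 12. This is ≥ 0, so the triangle inequality holds for these points.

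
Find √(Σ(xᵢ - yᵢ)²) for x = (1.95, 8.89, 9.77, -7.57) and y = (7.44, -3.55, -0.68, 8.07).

√(Σ(x_i - y_i)²) = √((1.95 - 7.44)² + (8.89 - (-3.55))² + (9.77 - (-0.68))² + (-7.57 - 8.07)²)
= √((-5.49)² + 12.44² + 10.45² + (-15.64)²) = √(30.1401 + 154.7536 + 109.2025 + 244.6096) = √538.7058 ≈ 23.21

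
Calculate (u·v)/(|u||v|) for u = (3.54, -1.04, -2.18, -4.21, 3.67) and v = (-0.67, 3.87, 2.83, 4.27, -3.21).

With u = (3.54, -1.04, -2.18, -4.21, 3.67), v = (-0.67, 3.87, 2.83, 4.27, -3.21):
u·v = 3.54·(-0.67) + (-1.04)·3.87 + (-2.18)·2.83 + (-4.21)·4.27 + 3.67·(-3.21) = (-2.3718) + (-4.0248) + (-6.1694) + (-17.9767) + (-11.7807) = -42.3234.
|u| = √(3.54² + (-1.04)² + (-2.18)² + (-4.21)² + 3.67²) = √(12.5316 + 1.0816 + 4.7524 + 17.7241 + 13.4689) = √49.5586, |v| = √((-0.67)² + 3.87² + 2.83² + 4.27² + (-3.21)²) = √(0.4489 + 14.9769 + 8.0089 + 18.2329 + 10.3041) = √51.9717.
cos θ = (u·v)/(|u||v|) = -42.3234/(√49.5586·√51.9717) ≈ -0.8339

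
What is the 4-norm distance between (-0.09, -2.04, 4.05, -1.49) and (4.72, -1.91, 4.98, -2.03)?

(Σ|x_i - y_i|^4)^(1/4) = (|-0.09 - 4.72|^4 + |-2.04 - (-1.91)|^4 + |4.05 - 4.98|^4 + |-1.49 - (-2.03)|^4)^(1/4)
= (4.81^4 + 0.13^4 + 0.93^4 + 0.54^4)^(1/4) ≈ (535.2791 + 0.0003 + 0.7481 + 0.085)^(1/4) = (536.1125)^(1/4) ≈ 4.8119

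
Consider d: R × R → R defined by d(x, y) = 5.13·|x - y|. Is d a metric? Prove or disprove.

Yes. Since |x - y| is a metric on R and 5.13 > 0, the positive scalar multiple 5.13·|x - y| is also a metric: scaling by a positive constant preserves non-negativity, identity (d=0 ⟺ |x-y|=0 ⟺ x=y), symmetry, and the triangle inequality.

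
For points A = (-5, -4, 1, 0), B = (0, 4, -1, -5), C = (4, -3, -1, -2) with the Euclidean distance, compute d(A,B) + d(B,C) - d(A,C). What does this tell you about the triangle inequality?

d(A,B) = √(5² + 8² + 2² + 5²) = √118 ≈ 10.8628, d(B,C) = √(4² + 7² + 0² + 3²) = √74 ≈ 8.6023, d(A,C) = √(9² + 1² + 2² + 2²) = √90 ≈ 9.4868.
d(A,B) + d(B,C) - d(A,C) = 10.8628 + 8.6023 - 9.4868 = 19.4651 - 9.4868 = 9.9783 (to 4 decimal places). This is ≥ 0, so the triangle inequality holds for these points.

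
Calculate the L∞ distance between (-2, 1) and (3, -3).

max(|x_i - y_i|) = max(|-2 - 3|, |1 - (-3)|) = max(5, 4) = 5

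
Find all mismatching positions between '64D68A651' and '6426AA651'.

Differing positions: 3, 5. Hamming distance = 2.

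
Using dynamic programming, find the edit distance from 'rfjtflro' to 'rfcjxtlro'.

Let D[i][j] be the edit distance between the first i characters of 'rfjtflro' and the first j characters of 'rfcjxtlro', with D[i][0] = i, D[0][j] = j, and D[i][j] = D[i-1][j-1] if the characters match, else 1 + min(D[i-1][j], D[i][j-1], D[i-1][j-1]). Filling the table (rows: prefixes of 'rfjtflro', columns: prefixes of 'rfcjxtlro'):
     ε  r  f  c  j  x  t  l  r  o
  ε  0  1  2  3  4  5  6  7  8  9
  r  1  0  1  2  3  4  5  6  7  8
  f  2  1  0  1  2  3  4  5  6  7
  j  3  2  1  1  1  2  3  4  5  6
  t  4  3  2  2  2  2  2  3  4  5
  f  5  4  3  3  3  3  3  3  4  5
  l  6  5  4  4  4  4  4  3  4  5
  r  7  6  5  5  5  5  5  4  3  4
  o  8  7  6  6  6  6  6  5  4  3
The bottom-right entry gives D[8][9] = 3, so no sequence of fewer than 3 edits works. Backtracking through the table gives one optimal edit sequence (3 edits):
  rfjtflro → rfcjtflro (ins c @3)
  rfcjtflro → rfcjxflro (sub t→x @5)
  rfcjxflro → rfcjxtlro (sub f→t @6)
Edit distance = 3.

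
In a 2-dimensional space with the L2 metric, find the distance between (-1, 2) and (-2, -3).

(Σ|x_i - y_i|^2)^(1/2) = (|-1 - (-2)|^2 + |2 - (-3)|^2)^(1/2)
= (1^2 + 5^2)^(1/2) = (1 + 25)^(1/2) = (26)^(1/2) ≈ 5.099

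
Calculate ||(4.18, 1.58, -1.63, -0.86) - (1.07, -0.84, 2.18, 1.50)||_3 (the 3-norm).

(Σ|x_i - y_i|^3)^(1/3) = (|4.18 - 1.07|^3 + |1.58 - (-0.84)|^3 + |-1.63 - 2.18|^3 + |-0.86 - 1.5|^3)^(1/3)
= (3.11^3 + 2.42^3 + 3.81^3 + 2.36^3)^(1/3) ≈ (30.0802 + 14.1725 + 55.3063 + 13.1443)^(1/3) = (112.7033)^(1/3) ≈ 4.8304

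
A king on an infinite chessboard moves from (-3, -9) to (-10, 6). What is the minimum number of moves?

max(|x_i - y_i|) = max(|-3 - (-10)|, |-9 - 6|) = max(7, 15) = 15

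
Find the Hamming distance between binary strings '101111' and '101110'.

Differing positions: 6. Hamming distance = 1.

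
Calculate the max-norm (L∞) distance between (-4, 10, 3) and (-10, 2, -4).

max(|x_i - y_i|) = max(|-4 - (-10)|, |10 - 2|, |3 - (-4)|) = max(6, 8, 7) = 8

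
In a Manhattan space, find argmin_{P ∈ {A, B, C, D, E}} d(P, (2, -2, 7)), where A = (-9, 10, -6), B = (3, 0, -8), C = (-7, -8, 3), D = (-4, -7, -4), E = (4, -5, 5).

Distances: d(A) = 36, d(B) = 18, d(C) = 19, d(D) = 22, d(E) = 7. Nearest: E = (4, -5, 5) with distance 7.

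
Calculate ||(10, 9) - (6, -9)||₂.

√(Σ(x_i - y_i)²) = √((10 - 6)² + (9 - (-9))²)
= √(4² + 18²) = √(16 + 324) = √340 ≈ 18.4391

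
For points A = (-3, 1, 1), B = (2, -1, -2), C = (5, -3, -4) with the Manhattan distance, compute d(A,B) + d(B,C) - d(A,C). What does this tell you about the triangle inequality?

d(A,B) = 5 + 2 + 3 = 10, d(B,C) = 3 + 2 + 2 = 7, d(A,C) = 8 + 4 + 5 = 17.
d(A,B) + d(B,C) - d(A,C) = 10 + 7 - 17 = 17 - 17 = 0. This is ≥ 0, so the triangle inequality holds for these points.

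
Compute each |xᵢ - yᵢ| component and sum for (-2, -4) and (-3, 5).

Σ|x_i - y_i| = |-2 - (-3)| + |-4 - 5| = 1 + 9 = 10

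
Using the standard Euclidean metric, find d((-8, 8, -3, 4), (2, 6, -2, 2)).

√(Σ(x_i - y_i)²) = √((-8 - 2)² + (8 - 6)² + (-3 - (-2))² + (4 - 2)²)
= √((-10)² + 2² + (-1)² + 2²) = √(100 + 4 + 1 + 4) = √109 ≈ 10.4403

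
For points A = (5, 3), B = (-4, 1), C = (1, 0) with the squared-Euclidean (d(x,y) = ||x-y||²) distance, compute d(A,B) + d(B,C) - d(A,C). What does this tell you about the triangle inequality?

d(A,B) = 9² + 2² = 85, d(B,C) = 5² + 1² = 26, d(A,C) = 4² + 3² = 25.
d(A,B) + d(B,C) - d(A,C) = 85 + 26 - 25 = 111 - 25 = 86. This is ≥ 0, so the triangle inequality holds for these points.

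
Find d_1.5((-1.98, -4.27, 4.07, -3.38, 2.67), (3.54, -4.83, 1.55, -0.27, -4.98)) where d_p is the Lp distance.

(Σ|x_i - y_i|^1.5)^(1/1.5) = (|-1.98 - 3.54|^1.5 + |-4.27 - (-4.83)|^1.5 + |4.07 - 1.55|^1.5 + |-3.38 - (-0.27)|^1.5 + |2.67 - (-4.98)|^1.5)^(1/1.5)
= (5.52^1.5 + 0.56^1.5 + 2.52^1.5 + 3.11^1.5 + 7.65^1.5)^(1/1.5) ≈ (12.9691 + 0.4191 + 4.0004 + 5.4845 + 21.1589)^(1/1.5) = (44.032)^(1/1.5) ≈ 12.4694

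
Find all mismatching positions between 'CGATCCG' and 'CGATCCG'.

Differing positions: none. Hamming distance = 0.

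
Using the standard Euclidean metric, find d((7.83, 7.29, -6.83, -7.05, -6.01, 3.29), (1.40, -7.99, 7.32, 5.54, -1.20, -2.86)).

√(Σ(x_i - y_i)²) = √((7.83 - 1.4)² + (7.29 - (-7.99))² + (-6.83 - 7.32)² + (-7.05 - 5.54)² + (-6.01 - (-1.2))² + (3.29 - (-2.86))²)
= √(6.43² + 15.28² + (-14.15)² + (-12.59)² + (-4.81)² + 6.15²) = √(41.3449 + 233.4784 + 200.2225 + 158.5081 + 23.1361 + 37.8225) = √694.5125 ≈ 26.3536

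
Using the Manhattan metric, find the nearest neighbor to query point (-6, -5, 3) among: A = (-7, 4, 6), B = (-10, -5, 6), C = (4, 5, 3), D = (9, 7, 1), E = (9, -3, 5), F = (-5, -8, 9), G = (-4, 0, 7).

Distances: d(A) = 13, d(B) = 7, d(C) = 20, d(D) = 29, d(E) = 19, d(F) = 10, d(G) = 11. Nearest: B = (-10, -5, 6) with distance 7.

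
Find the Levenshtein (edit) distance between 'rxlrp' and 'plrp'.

Let D[i][j] be the edit distance between the first i characters of 'rxlrp' and the first j characters of 'plrp', with D[i][0] = i, D[0][j] = j, and D[i][j] = D[i-1][j-1] if the characters match, else 1 + min(D[i-1][j], D[i][j-1], D[i-1][j-1]). Filling the table (rows: prefixes of 'rxlrp', columns: prefixes of 'plrp'):
     ε  p  l  r  p
  ε  0  1  2  3  4
  r  1  1  2  2  3
  x  2  2  2  3  3
  l  3  3  2  3  4
  r  4  4  3  2  3
  p  5  4  4  3  2
The bottom-right entry gives D[5][4] = 2, so no sequence of fewer than 2 edits works. Backtracking through the table gives one optimal edit sequence (2 edits):
  rxlrp → xlrp (del r @1)
  xlrp → plrp (sub x→p @1)
Edit distance = 2.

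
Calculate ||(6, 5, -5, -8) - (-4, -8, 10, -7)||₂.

√(Σ(x_i - y_i)²) = √((6 - (-4))² + (5 - (-8))² + (-5 - 10)² + (-8 - (-7))²)
= √(10² + 13² + (-15)² + (-1)²) = √(100 + 169 + 225 + 1) = √495 ≈ 22.2486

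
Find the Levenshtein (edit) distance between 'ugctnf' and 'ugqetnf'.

Let D[i][j] be the edit distance between the first i characters of 'ugctnf' and the first j characters of 'ugqetnf', with D[i][0] = i, D[0][j] = j, and D[i][j] = D[i-1][j-1] if the characters match, else 1 + min(D[i-1][j], D[i][j-1], D[i-1][j-1]). Filling the table (rows: prefixes of 'ugctnf', columns: prefixes of 'ugqetnf'):
     ε  u  g  q  e  t  n  f
  ε  0  1  2  3  4  5  6  7
  u  1  0  1  2  3  4  5  6
  g  2  1  0  1  2  3  4  5
  c  3  2  1  1  2  3  4  5
  t  4  3  2  2  2  2  3  4
  n  5  4  3  3  3  3  2  3
  f  6  5  4  4  4  4  3  2
The bottom-right entry gives D[6][7] = 2, so no sequence of fewer than 2 edits works. Backtracking through the table gives one optimal edit sequence (2 edits):
  ugctnf → ugqctnf (ins q @3)
  ugqctnf → ugqetnf (sub c→e @4)
Edit distance = 2.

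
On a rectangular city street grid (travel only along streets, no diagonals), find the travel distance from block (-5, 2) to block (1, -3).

Σ|x_i - y_i| = |-5 - 1| + |2 - (-3)| = 6 + 5 = 11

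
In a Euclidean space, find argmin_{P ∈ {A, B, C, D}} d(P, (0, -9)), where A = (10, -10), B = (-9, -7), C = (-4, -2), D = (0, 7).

Distances: d(A) ≈ 10.0499, d(B) ≈ 9.2195, d(C) ≈ 8.0623, d(D) = 16. Nearest: C = (-4, -2) with distance 8.0623.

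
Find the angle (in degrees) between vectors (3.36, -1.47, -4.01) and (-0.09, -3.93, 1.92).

With u = (3.36, -1.47, -4.01), v = (-0.09, -3.93, 1.92):
u·v = 3.36·(-0.09) + (-1.47)·(-3.93) + (-4.01)·1.92 = (-0.3024) + 5.7771 + (-7.6992) = -2.2245.
|u| = √(3.36² + (-1.47)² + (-4.01)²) = √(11.2896 + 2.1609 + 16.0801) = √29.5306, |v| = √((-0.09)² + (-3.93)² + 1.92²) = √(0.0081 + 15.4449 + 3.6864) = √19.1394.
cos θ = (u·v)/(|u||v|) = -2.2245/(√29.5306·√19.1394) ≈ -0.093569
θ = arccos(-0.093569) ≈ 95.37°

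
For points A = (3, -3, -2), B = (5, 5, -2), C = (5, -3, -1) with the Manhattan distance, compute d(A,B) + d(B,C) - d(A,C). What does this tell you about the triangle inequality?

d(A,B) = 2 + 8 + 0 = 10, d(B,C) = 0 + 8 + 1 = 9, d(A,C) = 2 + 0 + 1 = 3.
d(A,B) + d(B,C) - d(A,C) = 10 + 9 - 3 = 19 - 3 = 16. This is ≥ 0, so the triangle inequality holds for these points.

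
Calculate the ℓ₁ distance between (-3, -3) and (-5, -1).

Σ|x_i - y_i| = |-3 - (-5)| + |-3 - (-1)| = 2 + 2 = 4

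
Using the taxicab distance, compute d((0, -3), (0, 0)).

Σ|x_i - y_i| = |0 - 0| + |-3 - 0| = 0 + 3 = 3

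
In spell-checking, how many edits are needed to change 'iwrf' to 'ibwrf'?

Let D[i][j] be the edit distance between the first i characters of 'iwrf' and the first j characters of 'ibwrf', with D[i][0] = i, D[0][j] = j, and D[i][j] = D[i-1][j-1] if the characters match, else 1 + min(D[i-1][j], D[i][j-1], D[i-1][j-1]). Filling the table (rows: prefixes of 'iwrf', columns: prefixes of 'ibwrf'):
     ε  i  b  w  r  f
  ε  0  1  2  3  4  5
  i  1  0  1  2  3  4
  w  2  1  1  1  2  3
  r  3  2  2  2  1  2
  f  4  3  3  3  2  1
The bottom-right entry gives D[4][5] = 1, so no sequence of fewer than 1 edit works. Backtracking through the table gives one optimal edit sequence (1 edit):
  iwrf → ibwrf (ins b @2)
Edit distance = 1.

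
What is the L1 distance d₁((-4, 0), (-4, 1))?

Σ|x_i - y_i| = |-4 - (-4)| + |0 - 1| = 0 + 1 = 1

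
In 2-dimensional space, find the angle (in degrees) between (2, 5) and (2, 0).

With u = (2, 5), v = (2, 0):
u·v = 2·2 + 5·0 = 4 + 0 = 4.
|u| = √(2² + 5²) = √29, |v| = √(2² + 0²) = √4, so |u||v| = √(29·4) = √116.
cos θ = (u·v)/(|u||v|) = 4/√116 ≈ 0.371391
θ = arccos(0.371391) ≈ 68.2°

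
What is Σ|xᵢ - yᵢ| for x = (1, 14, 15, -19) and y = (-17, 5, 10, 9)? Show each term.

Σ|x_i - y_i| = |1 - (-17)| + |14 - 5| + |15 - 10| + |-19 - 9| = 18 + 9 + 5 + 28 = 60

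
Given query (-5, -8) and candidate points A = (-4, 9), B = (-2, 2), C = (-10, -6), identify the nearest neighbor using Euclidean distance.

Distances: d(A) ≈ 17.0294, d(B) ≈ 10.4403, d(C) ≈ 5.3852. Nearest: C = (-10, -6) with distance 5.3852.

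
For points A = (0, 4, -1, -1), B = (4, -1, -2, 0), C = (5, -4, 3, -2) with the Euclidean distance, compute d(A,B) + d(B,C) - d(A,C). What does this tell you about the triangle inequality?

d(A,B) = √(4² + 5² + 1² + 1²) = √43 ≈ 6.5574, d(B,C) = √(1² + 3² + 5² + 2²) = √39 ≈ 6.245, d(A,C) = √(5² + 8² + 4² + 1²) = √106 ≈ 10.2956.
d(A,B) + d(B,C) - d(A,C) = 6.5574 + 6.245 - 10.2956 = 12.8024 - 10.2956 = 2.5068 (to 4 decimal places). This is ≥ 0, so the triangle inequality holds for these points.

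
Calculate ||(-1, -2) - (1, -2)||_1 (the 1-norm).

Σ|x_i - y_i| = |-1 - 1| + |-2 - (-2)| = 2 + 0 = 2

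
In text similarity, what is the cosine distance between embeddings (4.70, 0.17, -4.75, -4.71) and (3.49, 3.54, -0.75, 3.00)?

With u = (4.70, 0.17, -4.75, -4.71), v = (3.49, 3.54, -0.75, 3.00):
u·v = 4.7·3.49 + 0.17·3.54 + (-4.75)·(-0.75) + (-4.71)·3 = 16.403 + 0.6018 + 3.5625 + (-14.13) = 6.4373.
|u| = √(4.7² + 0.17² + (-4.75)² + (-4.71)²) = √(22.09 + 0.0289 + 22.5625 + 22.1841) = √66.8655, |v| = √(3.49² + 3.54² + (-0.75)² + 3²) = √(12.1801 + 12.5316 + 0.5625 + 9) = √34.2742.
cos θ = (u·v)/(|u||v|) = 6.4373/(√66.8655·√34.2742) ≈ 0.1345
Cosine distance = 1 - cos θ ≈ 1 - 0.1345 = 0.8655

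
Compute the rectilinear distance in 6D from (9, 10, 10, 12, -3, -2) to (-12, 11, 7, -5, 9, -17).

Σ|x_i - y_i| = |9 - (-12)| + |10 - 11| + |10 - 7| + |12 - (-5)| + |-3 - 9| + |-2 - (-17)| = 21 + 1 + 3 + 17 + 12 + 15 = 69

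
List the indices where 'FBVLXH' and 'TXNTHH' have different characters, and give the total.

Differing positions: 1, 2, 3, 4, 5. Hamming distance = 5.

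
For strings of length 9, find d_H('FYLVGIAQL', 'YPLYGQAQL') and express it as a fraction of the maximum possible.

Differing positions: 1, 2, 4, 6. Hamming distance = 4. The maximum possible Hamming distance for length-9 strings is 9, so d_H/9 = 4/9 ≈ 0.4444.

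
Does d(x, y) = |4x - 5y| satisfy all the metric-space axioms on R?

No. d fails symmetry: d(1, 7) = |4·1 - 5·7| = |-31| = 31, but d(7, 1) = |4·7 - 5·1| = |23| = 23. Since 31 ≠ 23, d(x,y) ≠ d(y,x) in general.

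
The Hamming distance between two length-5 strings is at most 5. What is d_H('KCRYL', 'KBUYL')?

Differing positions: 2, 3. Hamming distance = 2. The maximum possible Hamming distance for length-5 strings is 5, so d_H/5 = 2/5 = 0.4.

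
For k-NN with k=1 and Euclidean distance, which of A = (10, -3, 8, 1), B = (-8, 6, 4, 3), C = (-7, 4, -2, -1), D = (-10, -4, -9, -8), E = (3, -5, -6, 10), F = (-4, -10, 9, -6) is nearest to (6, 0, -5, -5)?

Distances: d(A) ≈ 15.1658, d(B) ≈ 19.4165, d(C) ≈ 14.4914, d(D) ≈ 17.2337, d(E) ≈ 16.1245, d(F) ≈ 19.9249. Nearest: C = (-7, 4, -2, -1) with distance 14.4914.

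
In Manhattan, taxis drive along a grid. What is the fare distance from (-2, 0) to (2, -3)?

Σ|x_i - y_i| = |-2 - 2| + |0 - (-3)| = 4 + 3 = 7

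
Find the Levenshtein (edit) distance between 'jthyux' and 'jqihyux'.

Let D[i][j] be the edit distance between the first i characters of 'jthyux' and the first j characters of 'jqihyux', with D[i][0] = i, D[0][j] = j, and D[i][j] = D[i-1][j-1] if the characters match, else 1 + min(D[i-1][j], D[i][j-1], D[i-1][j-1]). Filling the table (rows: prefixes of 'jthyux', columns: prefixes of 'jqihyux'):
     ε  j  q  i  h  y  u  x
  ε  0  1  2  3  4  5  6  7
  j  1  0  1  2  3  4  5  6
  t  2  1  1  2  3  4  5  6
  h  3  2  2  2  2  3  4  5
  y  4  3  3  3  3  2  3  4
  u  5  4  4  4  4  3  2  3
  x  6  5  5  5  5  4  3  2
The bottom-right entry gives D[6][7] = 2, so no sequence of fewer than 2 edits works. Backtracking through the table gives one optimal edit sequence (2 edits):
  jthyux → jqthyux (ins q @2)
  jqthyux → jqihyux (sub t→i @3)
Edit distance = 2.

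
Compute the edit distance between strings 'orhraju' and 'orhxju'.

Let D[i][j] be the edit distance between the first i characters of 'orhraju' and the first j characters of 'orhxju', with D[i][0] = i, D[0][j] = j, and D[i][j] = D[i-1][j-1] if the characters match, else 1 + min(D[i-1][j], D[i][j-1], D[i-1][j-1]). Filling the table (rows: prefixes of 'orhraju', columns: prefixes of 'orhxju'):
     ε  o  r  h  x  j  u
  ε  0  1  2  3  4  5  6
  o  1  0  1  2  3  4  5
  r  2  1  0  1  2  3  4
  h  3  2  1  0  1  2  3
  r  4  3  2  1  1  2  3
  a  5  4  3  2  2  2  3
  j  6  5  4  3  3  2  3
  u  7  6  5  4  4  3  2
The bottom-right entry gives D[7][6] = 2, so no sequence of fewer than 2 edits works. Backtracking through the table gives one optimal edit sequence (2 edits):
  orhraju → orhaju (del r @4)
  orhaju → orhxju (sub a→x @4)
Edit distance = 2.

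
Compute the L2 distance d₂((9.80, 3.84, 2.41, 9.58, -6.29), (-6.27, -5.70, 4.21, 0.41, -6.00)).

√(Σ(x_i - y_i)²) = √((9.8 - (-6.27))² + (3.84 - (-5.7))² + (2.41 - 4.21)² + (9.58 - 0.41)² + (-6.29 - (-6))²)
= √(16.07² + 9.54² + (-1.8)² + 9.17² + (-0.29)²) = √(258.2449 + 91.0116 + 3.24 + 84.0889 + 0.0841) = √436.6695 ≈ 20.8966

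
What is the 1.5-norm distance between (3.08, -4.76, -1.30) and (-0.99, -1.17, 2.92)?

(Σ|x_i - y_i|^1.5)^(1/1.5) = (|3.08 - (-0.99)|^1.5 + |-4.76 - (-1.17)|^1.5 + |-1.3 - 2.92|^1.5)^(1/1.5)
= (4.07^1.5 + 3.59^1.5 + 4.22^1.5)^(1/1.5) ≈ (8.2109 + 6.8021 + 8.669)^(1/1.5) = (23.682)^(1/1.5) ≈ 8.2467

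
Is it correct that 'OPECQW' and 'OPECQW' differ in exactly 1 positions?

Differing positions: none. Hamming distance = 0, so the claim that d_H = 1 is false.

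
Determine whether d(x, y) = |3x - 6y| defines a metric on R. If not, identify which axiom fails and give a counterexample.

No. d fails symmetry: d(1, 2) = |3·1 - 6·2| = |-9| = 9, but d(2, 1) = |3·2 - 6·1| = |0| = 0. Since 9 ≠ 0, d(x,y) ≠ d(y,x) in general.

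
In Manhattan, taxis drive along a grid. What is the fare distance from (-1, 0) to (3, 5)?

Σ|x_i - y_i| = |-1 - 3| + |0 - 5| = 4 + 5 = 9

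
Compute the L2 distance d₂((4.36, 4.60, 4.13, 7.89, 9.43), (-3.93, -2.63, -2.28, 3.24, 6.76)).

√(Σ(x_i - y_i)²) = √((4.36 - (-3.93))² + (4.6 - (-2.63))² + (4.13 - (-2.28))² + (7.89 - 3.24)² + (9.43 - 6.76)²)
= √(8.29² + 7.23² + 6.41² + 4.65² + 2.67²) = √(68.7241 + 52.2729 + 41.0881 + 21.6225 + 7.1289) = √190.8365 ≈ 13.8144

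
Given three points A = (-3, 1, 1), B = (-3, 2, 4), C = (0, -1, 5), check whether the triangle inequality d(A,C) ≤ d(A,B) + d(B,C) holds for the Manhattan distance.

d(A,B) = 0 + 1 + 3 = 4, d(B,C) = 3 + 3 + 1 = 7, d(A,C) = 3 + 2 + 4 = 9.
d(A,C) = 9 ≤ 4 + 7 = 11. Triangle inequality is satisfied.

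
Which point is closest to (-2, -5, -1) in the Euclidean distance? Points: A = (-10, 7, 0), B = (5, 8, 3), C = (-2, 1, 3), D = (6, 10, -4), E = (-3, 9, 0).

Distances: d(A) ≈ 14.4568, d(B) ≈ 15.2971, d(C) ≈ 7.2111, d(D) ≈ 17.2627, d(E) ≈ 14.0712. Nearest: C = (-2, 1, 3) with distance 7.2111.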